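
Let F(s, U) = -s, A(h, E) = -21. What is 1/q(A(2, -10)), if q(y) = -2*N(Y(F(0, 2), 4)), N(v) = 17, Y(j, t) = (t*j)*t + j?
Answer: -1/34 ≈ -0.029412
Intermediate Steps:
Y(j, t) = j + j*t**2 (Y(j, t) = (j*t)*t + j = j*t**2 + j = j + j*t**2)
q(y) = -34 (q(y) = -2*17 = -34)
1/q(A(2, -10)) = 1/(-34) = -1/34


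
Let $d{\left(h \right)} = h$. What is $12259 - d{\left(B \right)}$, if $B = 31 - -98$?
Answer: $12130$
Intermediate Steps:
$B = 129$ ($B = 31 + 98 = 129$)
$12259 - d{\left(B \right)} = 12259 - 129 = 12130$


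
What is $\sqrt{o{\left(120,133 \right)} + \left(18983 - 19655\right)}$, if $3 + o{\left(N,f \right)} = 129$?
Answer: $i \sqrt{546} \approx 23.367 i$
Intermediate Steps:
$o{\left(N,f \right)} = 126$ ($o{\left(N,f \right)} = -3 + 129 = 126$)
$\sqrt{o{\left(120,133 \right)} + \left(18983 - 19655\right)} = \sqrt{126 + \left(18983 - 19655\right)} = \sqrt{126 - 672} = \sqrt{-546} = i \sqrt{546}$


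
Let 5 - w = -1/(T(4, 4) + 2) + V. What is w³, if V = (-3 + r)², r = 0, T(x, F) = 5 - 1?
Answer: -12167/216 ≈ -56.329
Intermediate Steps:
T(x, F) = 4
V = 9 (V = (-3 + 0)² = (-3)² = 9)
w = -23/6 (w = 5 - (-1/(4 + 2) + 9) = 5 - (-1/6 + 9) = 5 - (-1*⅙ + 9) = 5 - (-⅙ + 9) = 5 - 1*53/6 = 5 - 53/6 = -23/6 ≈ -3.8333)
w³ = (-23/6)³ = -12167/216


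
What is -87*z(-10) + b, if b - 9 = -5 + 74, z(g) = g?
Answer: 948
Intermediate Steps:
b = 78 (b = 9 + (-5 + 74) = 9 + 69 = 78)
-87*z(-10) + b = -87*(-10) + 78 = 870 + 78 = 948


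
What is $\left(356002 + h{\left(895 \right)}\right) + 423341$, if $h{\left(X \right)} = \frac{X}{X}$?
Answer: $779344$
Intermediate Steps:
$h{\left(X \right)} = 1$
$\left(356002 + h{\left(895 \right)}\right) + 423341 = \left(356002 + 1\right) + 423341 = 356003 + 423341 = 779344$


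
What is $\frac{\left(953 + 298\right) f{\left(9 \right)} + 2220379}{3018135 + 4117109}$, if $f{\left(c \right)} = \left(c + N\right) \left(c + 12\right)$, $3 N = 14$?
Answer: $\frac{644854}{1783811} \approx 0.3615$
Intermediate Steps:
$N = \frac{14}{3}$ ($N = \frac{1}{3} \cdot 14 = \frac{14}{3} \approx 4.6667$)
$f{\left(c \right)} = \left(12 + c\right) \left(\frac{14}{3} + c\right)$ ($f{\left(c \right)} = \left(c + \frac{14}{3}\right) \left(c + 12\right) = \left(\frac{14}{3} + c\right) \left(12 + c\right) = \left(12 + c\right) \left(\frac{14}{3} + c\right)$)
$\frac{\left(953 + 298\right) f{\left(9 \right)} + 2220379}{3018135 + 4117109} = \frac{\left(953 + 298\right) \left(56 + 9^{2} + \frac{50}{3} \cdot 9\right) + 2220379}{3018135 + 4117109} = \frac{1251 \left(56 + 81 + 150\right) + 2220379}{7135244} = \left(1251 \cdot 287 + 2220379\right) \frac{1}{7135244} = \left(359037 + 2220379\right) \frac{1}{7135244} = 2579416 \cdot \frac{1}{7135244} = \frac{644854}{1783811}$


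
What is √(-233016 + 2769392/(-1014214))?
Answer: 4*I*√3745157275675166/507107 ≈ 482.72*I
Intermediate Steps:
√(-233016 + 2769392/(-1014214)) = √(-233016 + 2769392*(-1/1014214)) = √(-233016 - 1384696/507107) = √(-118165429408/507107) = 4*I*√3745157275675166/507107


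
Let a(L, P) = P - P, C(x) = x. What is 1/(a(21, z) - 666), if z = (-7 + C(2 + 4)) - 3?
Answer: -1/666 ≈ -0.0015015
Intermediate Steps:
z = -4 (z = (-7 + (2 + 4)) - 3 = (-7 + 6) - 3 = -1 - 3 = -4)
a(L, P) = 0
1/(a(21, z) - 666) = 1/(0 - 666) = 1/(-666) = -1/666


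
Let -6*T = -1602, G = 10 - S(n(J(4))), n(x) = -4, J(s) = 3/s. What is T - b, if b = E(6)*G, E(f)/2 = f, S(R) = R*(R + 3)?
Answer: 195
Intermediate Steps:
S(R) = R*(3 + R)
E(f) = 2*f
G = 6 (G = 10 - (-4)*(3 - 4) = 10 - (-4)*(-1) = 10 - 1*4 = 10 - 4 = 6)
b = 72 (b = (2*6)*6 = 12*6 = 72)
T = 267 (T = -1/6*(-1602) = 267)
T - b = 267 - 1*72 = 267 - 72 = 195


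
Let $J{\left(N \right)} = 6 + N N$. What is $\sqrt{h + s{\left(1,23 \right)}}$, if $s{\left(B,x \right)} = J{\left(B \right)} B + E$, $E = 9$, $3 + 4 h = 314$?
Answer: $\frac{5 \sqrt{15}}{2} \approx 9.6825$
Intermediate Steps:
$h = \frac{311}{4}$ ($h = - \frac{3}{4} + \frac{1}{4} \cdot 314 = - \frac{3}{4} + \frac{157}{2} = \frac{311}{4} \approx 77.75$)
$J{\left(N \right)} = 6 + N^{2}$
$s{\left(B,x \right)} = 9 + B \left(6 + B^{2}\right)$ ($s{\left(B,x \right)} = \left(6 + B^{2}\right) B + 9 = B \left(6 + B^{2}\right) + 9 = 9 + B \left(6 + B^{2}\right)$)
$\sqrt{h + s{\left(1,23 \right)}} = \sqrt{\frac{311}{4} + \left(9 + 1 \left(6 + 1^{2}\right)\right)} = \sqrt{\frac{311}{4} + \left(9 + 1 \left(6 + 1\right)\right)} = \sqrt{\frac{311}{4} + \left(9 + 1 \cdot 7\right)} = \sqrt{\frac{311}{4} + \left(9 + 7\right)} = \sqrt{\frac{311}{4} + 16} = \sqrt{\frac{375}{4}} = \frac{5 \sqrt{15}}{2}$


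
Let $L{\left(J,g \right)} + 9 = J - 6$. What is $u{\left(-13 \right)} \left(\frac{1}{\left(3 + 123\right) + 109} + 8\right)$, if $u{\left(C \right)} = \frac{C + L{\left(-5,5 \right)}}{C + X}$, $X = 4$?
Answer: $\frac{6897}{235} \approx 29.349$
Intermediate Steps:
$L{\left(J,g \right)} = -15 + J$ ($L{\left(J,g \right)} = -9 + \left(J - 6\right) = -9 + \left(-6 + J\right) = -15 + J$)
$u{\left(C \right)} = \frac{-20 + C}{4 + C}$ ($u{\left(C \right)} = \frac{C - 20}{C + 4} = \frac{C - 20}{4 + C} = \frac{-20 + C}{4 + C}$)
$u{\left(-13 \right)} \left(\frac{1}{\left(3 + 123\right) + 109} + 8\right) = \frac{-20 - 13}{4 - 13} \left(\frac{1}{\left(3 + 123\right) + 109} + 8\right) = \frac{1}{-9} \left(-33\right) \left(\frac{1}{126 + 109} + 8\right) = \left(- \frac{1}{9}\right) \left(-33\right) \left(\frac{1}{235} + 8\right) = \frac{11 \left(\frac{1}{235} + 8\right)}{3} = \frac{11}{3} \cdot \frac{1881}{235} = \frac{6897}{235}$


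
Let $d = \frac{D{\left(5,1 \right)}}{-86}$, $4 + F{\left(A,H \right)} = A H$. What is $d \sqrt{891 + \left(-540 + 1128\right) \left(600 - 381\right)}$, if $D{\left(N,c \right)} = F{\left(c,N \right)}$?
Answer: $- \frac{3 \sqrt{14407}}{86} \approx -4.1871$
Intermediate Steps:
$F{\left(A,H \right)} = -4 + A H$
$D{\left(N,c \right)} = -4 + N c$ ($D{\left(N,c \right)} = -4 + c N = -4 + N c$)
$d = - \frac{1}{86}$ ($d = \frac{-4 + 5 \cdot 1}{-86} = \left(-4 + 5\right) \left(- \frac{1}{86}\right) = 1 \left(- \frac{1}{86}\right) = - \frac{1}{86} \approx -0.011628$)
$d \sqrt{891 + \left(-540 + 1128\right) \left(600 - 381\right)} = - \frac{\sqrt{891 + \left(-540 + 1128\right) \left(600 - 381\right)}}{86} = - \frac{\sqrt{891 + 588 \cdot 219}}{86} = - \frac{\sqrt{891 + 128772}}{86} = - \frac{\sqrt{129663}}{86} = - \frac{3 \sqrt{14407}}{86}$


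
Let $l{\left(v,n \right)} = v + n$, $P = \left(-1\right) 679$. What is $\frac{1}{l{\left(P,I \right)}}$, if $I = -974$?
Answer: $- \frac{1}{1653} \approx -0.00060496$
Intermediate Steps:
$P = -679$
$l{\left(v,n \right)} = n + v$
$\frac{1}{l{\left(P,I \right)}} = \frac{1}{-974 - 679} = \frac{1}{-1653} = - \frac{1}{1653}$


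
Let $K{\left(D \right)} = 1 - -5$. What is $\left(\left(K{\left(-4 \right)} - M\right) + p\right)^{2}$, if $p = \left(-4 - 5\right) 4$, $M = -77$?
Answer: $2209$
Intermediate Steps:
$p = -36$ ($p = \left(-9\right) 4 = -36$)
$K{\left(D \right)} = 6$ ($K{\left(D \right)} = 1 + 5 = 6$)
$\left(\left(K{\left(-4 \right)} - M\right) + p\right)^{2} = \left(\left(6 - -77\right) - 36\right)^{2} = \left(\left(6 + 77\right) - 36\right)^{2} = \left(83 - 36\right)^{2} = 47^{2} = 2209$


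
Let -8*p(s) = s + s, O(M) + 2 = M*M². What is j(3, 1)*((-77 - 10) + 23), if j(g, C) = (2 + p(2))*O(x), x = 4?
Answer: -5952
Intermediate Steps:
O(M) = -2 + M³ (O(M) = -2 + M*M² = -2 + M³)
p(s) = -s/4 (p(s) = -(s + s)/8 = -s/4)
j(g, C) = 93 (j(g, C) = (2 - ¼*2)*(-2 + 4³) = (2 - ½)*(-2 + 64) = (3/2)*62 = 93)
j(3, 1)*((-77 - 10) + 23) = 93*((-77 - 10) + 23) = 93*(-87 + 23) = 93*(-64) = -5952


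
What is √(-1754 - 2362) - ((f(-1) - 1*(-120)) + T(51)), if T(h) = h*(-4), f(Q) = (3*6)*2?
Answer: 48 + 14*I*√21 ≈ 48.0 + 64.156*I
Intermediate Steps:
f(Q) = 36 (f(Q) = 18*2 = 36)
T(h) = -4*h
√(-1754 - 2362) - ((f(-1) - 1*(-120)) + T(51)) = √(-1754 - 2362) - ((36 - 1*(-120)) - 4*51) = √(-4116) - ((36 + 120) - 204) = 14*I*√21 - (156 - 204) = 14*I*√21 - 1*(-48) = 14*I*√21 + 48 = 48 + 14*I*√21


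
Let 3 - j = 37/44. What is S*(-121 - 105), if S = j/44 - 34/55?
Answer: 622517/4840 ≈ 128.62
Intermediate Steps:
j = 95/44 (j = 3 - 37/44 = 95/44 ≈ 2.1591)
S = -5509/9680 (S = (95/44)/44 - 34/55 = (95/44)*(1/44) - 34*1/55 = 95/1936 - 34/55 = -5509/9680 ≈ -0.56911)
S*(-121 - 105) = -5509*(-121 - 105)/9680 = -5509/9680*(-226) = 622517/4840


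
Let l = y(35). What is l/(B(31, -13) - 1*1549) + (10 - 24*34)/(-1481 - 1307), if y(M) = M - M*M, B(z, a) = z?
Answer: 1135307/1058046 ≈ 1.0730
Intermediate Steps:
y(M) = M - M²
l = -1190 (l = 35*(1 - 1*35) = 35*(1 - 35) = 35*(-34) = -1190)
l/(B(31, -13) - 1*1549) + (10 - 24*34)/(-1481 - 1307) = -1190/(31 - 1*1549) + (10 - 24*34)/(-1481 - 1307) = -1190/(31 - 1549) + (10 - 816)/(-2788) = -1190/(-1518) - 806*(-1/2788) = -1190*(-1/1518) + 403/1394 = 595/759 + 403/1394 = 1135307/1058046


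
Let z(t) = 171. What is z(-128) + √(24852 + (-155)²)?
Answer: 171 + √48877 ≈ 392.08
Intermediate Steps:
z(-128) + √(24852 + (-155)²) = 171 + √(24852 + (-155)²) = 171 + √(24852 + 24025) = 171 + √48877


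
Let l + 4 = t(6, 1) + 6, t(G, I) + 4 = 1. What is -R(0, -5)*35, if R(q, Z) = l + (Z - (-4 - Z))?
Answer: 245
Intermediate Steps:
t(G, I) = -3 (t(G, I) = -4 + 1 = -3)
l = -1 (l = -4 + (-3 + 6) = -4 + 3 = -1)
R(q, Z) = 3 + 2*Z (R(q, Z) = -1 + (Z - (-4 - Z)) = -1 + (Z + (4 + Z)) = -1 + (4 + 2*Z) = 3 + 2*Z)
-R(0, -5)*35 = -(3 + 2*(-5))*35 = -(3 - 10)*35 = -(-7)*35 = -1*(-245) = 245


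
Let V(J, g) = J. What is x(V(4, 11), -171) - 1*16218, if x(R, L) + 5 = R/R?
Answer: -16222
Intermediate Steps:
x(R, L) = -4 (x(R, L) = -5 + R/R = -5 + 1 = -4)
x(V(4, 11), -171) - 1*16218 = -4 - 1*16218 = -4 - 16218 = -16222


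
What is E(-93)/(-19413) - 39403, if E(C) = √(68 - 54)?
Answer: -39403 - √14/19413 ≈ -39403.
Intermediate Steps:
E(C) = √14
E(-93)/(-19413) - 39403 = √14/(-19413) - 39403 = √14*(-1/19413) - 39403 = -√14/19413 - 39403 = -39403 - √14/19413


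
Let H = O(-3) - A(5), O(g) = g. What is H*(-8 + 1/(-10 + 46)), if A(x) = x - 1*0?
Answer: 574/9 ≈ 63.778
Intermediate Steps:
A(x) = x (A(x) = x + 0 = x)
H = -8 (H = -3 - 1*5 = -3 - 5 = -8)
H*(-8 + 1/(-10 + 46)) = -8*(-8 + 1/(-10 + 46)) = -8*(-8 + 1/36) = -8*(-287/36) = 574/9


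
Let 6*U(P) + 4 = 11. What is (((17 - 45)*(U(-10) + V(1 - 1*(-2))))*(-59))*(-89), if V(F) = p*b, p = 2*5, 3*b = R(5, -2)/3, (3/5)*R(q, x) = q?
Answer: -41388382/27 ≈ -1.5329e+6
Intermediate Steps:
U(P) = 7/6 (U(P) = -⅔ + (⅙)*11 = -⅔ + 11/6 = 7/6)
R(q, x) = 5*q/3
b = 25/27 (b = (((5/3)*5)/3)/3 = ((25/3)*(⅓))/3 = (⅓)*(25/9) = 25/27 ≈ 0.92593)
p = 10
V(F) = 250/27 (V(F) = 10*(25/27) = 250/27)
(((17 - 45)*(U(-10) + V(1 - 1*(-2))))*(-59))*(-89) = (((17 - 45)*(7/6 + 250/27))*(-59))*(-89) = (-28*563/54*(-59))*(-89) = -7882/27*(-59)*(-89) = (465038/27)*(-89) = -41388382/27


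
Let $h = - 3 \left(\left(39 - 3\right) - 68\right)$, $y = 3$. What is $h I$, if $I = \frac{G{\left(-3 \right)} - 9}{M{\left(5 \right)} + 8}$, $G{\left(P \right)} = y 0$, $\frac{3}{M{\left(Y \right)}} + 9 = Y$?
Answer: $- \frac{3456}{29} \approx -119.17$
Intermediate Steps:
$M{\left(Y \right)} = \frac{3}{-9 + Y}$
$G{\left(P \right)} = 0$ ($G{\left(P \right)} = 3 \cdot 0 = 0$)
$I = - \frac{36}{29}$ ($I = \frac{0 - 9}{\frac{3}{-9 + 5} + 8} = - \frac{9}{\frac{3}{-4} + 8} = - \frac{9}{3 \left(- \frac{1}{4}\right) + 8} = - \frac{9}{- \frac{3}{4} + 8} = - \frac{9}{\frac{29}{4}} = \left(-9\right) \frac{4}{29} = - \frac{36}{29} \approx -1.2414$)
$h = 96$ ($h = - 3 \left(36 - 68\right) = \left(-3\right) \left(-32\right) = 96$)
$h I = 96 \left(- \frac{36}{29}\right) = - \frac{3456}{29}$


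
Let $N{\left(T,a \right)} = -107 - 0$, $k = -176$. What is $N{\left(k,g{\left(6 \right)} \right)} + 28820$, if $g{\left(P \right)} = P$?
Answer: $28713$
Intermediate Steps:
$N{\left(T,a \right)} = -107$ ($N{\left(T,a \right)} = -107 + 0 = -107$)
$N{\left(k,g{\left(6 \right)} \right)} + 28820 = -107 + 28820 = 28713$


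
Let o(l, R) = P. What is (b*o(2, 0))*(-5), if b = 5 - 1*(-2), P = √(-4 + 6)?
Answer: -35*√2 ≈ -49.497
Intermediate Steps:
P = √2 ≈ 1.4142
o(l, R) = √2
b = 7 (b = 5 + 2 = 7)
(b*o(2, 0))*(-5) = (7*√2)*(-5) = -35*√2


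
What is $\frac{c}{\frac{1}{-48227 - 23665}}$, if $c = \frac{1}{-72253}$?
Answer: $\frac{71892}{72253} \approx 0.995$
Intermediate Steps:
$c = - \frac{1}{72253} \approx -1.384 \cdot 10^{-5}$
$\frac{c}{\frac{1}{-48227 - 23665}} = - \frac{1}{72253 \frac{1}{-48227 - 23665}} = - \frac{1}{72253 \frac{1}{-71892}} = - \frac{1}{72253 \left(- \frac{1}{71892}\right)} = \left(- \frac{1}{72253}\right) \left(-71892\right) = \frac{71892}{72253}$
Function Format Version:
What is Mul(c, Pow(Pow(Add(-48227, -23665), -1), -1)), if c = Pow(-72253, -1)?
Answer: Rational(71892, 72253) ≈ 0.99500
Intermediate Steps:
c = Rational(-1, 72253) ≈ -1.3840e-5
Mul(c, Pow(Pow(Add(-48227, -23665), -1), -1)) = Mul(Rational(-1, 72253), Pow(Pow(Add(-48227, -23665), -1), -1)) = Mul(Rational(-1, 72253), Pow(Pow(-71892, -1), -1)) = Mul(Rational(-1, 72253), Pow(Rational(-1, 71892), -1)) = Mul(Rational(-1, 72253), -71892) = Rational(71892, 72253)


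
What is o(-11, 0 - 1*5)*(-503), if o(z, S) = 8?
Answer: -4024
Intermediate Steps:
o(-11, 0 - 1*5)*(-503) = 8*(-503) = -4024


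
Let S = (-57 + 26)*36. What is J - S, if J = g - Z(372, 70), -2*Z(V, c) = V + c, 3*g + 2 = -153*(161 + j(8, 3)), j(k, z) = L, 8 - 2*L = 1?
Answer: -42319/6 ≈ -7053.2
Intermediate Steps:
L = 7/2 (L = 4 - 1/2*1 = 4 - 1/2 = 7/2 ≈ 3.5000)
j(k, z) = 7/2
g = -50341/6 (g = -2/3 + (-153*(161 + 7/2))/3 = -2/3 + (-153*329/2)/3 = -2/3 + (1/3)*(-50337/2) = -2/3 - 16779/2 = -50341/6 ≈ -8390.2)
Z(V, c) = -V/2 - c/2 (Z(V, c) = -(V + c)/2 = -V/2 - c/2)
J = -49015/6 (J = -50341/6 - (-1/2*372 - 1/2*70) = -50341/6 - (-186 - 35) = -50341/6 - 1*(-221) = -50341/6 + 221 = -49015/6 ≈ -8169.2)
S = -1116 (S = -31*36 = -1116)
J - S = -49015/6 - 1*(-1116) = -49015/6 + 1116 = -42319/6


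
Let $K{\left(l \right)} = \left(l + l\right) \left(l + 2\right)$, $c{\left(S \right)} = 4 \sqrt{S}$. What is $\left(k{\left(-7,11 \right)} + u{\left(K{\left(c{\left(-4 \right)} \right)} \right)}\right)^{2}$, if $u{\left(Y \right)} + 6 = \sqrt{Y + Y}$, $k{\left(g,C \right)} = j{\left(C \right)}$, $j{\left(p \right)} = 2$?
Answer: $-240 - 64 \sqrt{-4 + i} + 64 i \approx -255.88 - 64.981 i$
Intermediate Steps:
$K{\left(l \right)} = 2 l \left(2 + l\right)$
$k{\left(g,C \right)} = 2$
$u{\left(Y \right)} = -6 + \sqrt{2} \sqrt{Y}$ ($u{\left(Y \right)} = -6 + \sqrt{Y + Y} = -6 + \sqrt{2 Y} = -6 + \sqrt{2} \sqrt{Y}$)
$\left(k{\left(-7,11 \right)} + u{\left(K{\left(c{\left(-4 \right)} \right)} \right)}\right)^{2} = \left(2 - \left(6 - \sqrt{2} \sqrt{2 \cdot 4 \sqrt{-4} \left(2 + 4 \sqrt{-4}\right)}\right)\right)^{2} = \left(2 - \left(6 - \sqrt{2} \sqrt{2 \cdot 4 \cdot 2 i \left(2 + 4 \cdot 2 i\right)}\right)\right)^{2} = \left(2 - \left(6 - \sqrt{2} \sqrt{2 \cdot 8 i \left(2 + 8 i\right)}\right)\right)^{2} = \left(2 - \left(6 - \sqrt{2} \sqrt{16 i \left(2 + 8 i\right)}\right)\right)^{2} = \left(2 - \left(6 - \sqrt{2} \cdot 4 \sqrt{i \left(2 + 8 i\right)}\right)\right)^{2} = \left(2 - \left(6 - 4 \sqrt{2} \sqrt{i \left(2 + 8 i\right)}\right)\right)^{2} = \left(-4 + 4 \sqrt{2} \sqrt{i \left(2 + 8 i\right)}\right)^{2}$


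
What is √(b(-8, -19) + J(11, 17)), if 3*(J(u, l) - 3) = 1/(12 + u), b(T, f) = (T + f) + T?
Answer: I*√152283/69 ≈ 5.6556*I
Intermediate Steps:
b(T, f) = f + 2*T
J(u, l) = 3 + 1/(3*(12 + u))
√(b(-8, -19) + J(11, 17)) = √((-19 + 2*(-8)) + (109 + 9*11)/(3*(12 + 11))) = √((-19 - 16) + (⅓)*(109 + 99)/23) = √(-35 + (⅓)*(1/23)*208) = √(-35 + 208/69) = √(-2207/69) = I*√152283/69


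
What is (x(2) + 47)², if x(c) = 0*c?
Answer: 2209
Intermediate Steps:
x(c) = 0
(x(2) + 47)² = (0 + 47)² = 47² = 2209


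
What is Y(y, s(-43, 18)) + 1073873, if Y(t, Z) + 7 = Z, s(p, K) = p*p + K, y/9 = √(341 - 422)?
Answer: 1075733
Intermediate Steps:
y = 81*I (y = 9*√(341 - 422) = 9*√(-81) = 9*(9*I) = 81*I ≈ 81.0*I)
s(p, K) = K + p² (s(p, K) = p² + K = K + p²)
Y(t, Z) = -7 + Z
Y(y, s(-43, 18)) + 1073873 = (-7 + (18 + (-43)²)) + 1073873 = (-7 + (18 + 1849)) + 1073873 = (-7 + 1867) + 1073873 = 1860 + 1073873 = 1075733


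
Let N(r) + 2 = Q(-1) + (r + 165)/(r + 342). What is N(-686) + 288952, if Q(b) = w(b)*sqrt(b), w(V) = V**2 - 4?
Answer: 99399321/344 - 3*I ≈ 2.8895e+5 - 3.0*I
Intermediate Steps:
w(V) = -4 + V**2
Q(b) = sqrt(b)*(-4 + b**2) (Q(b) = (-4 + b**2)*sqrt(b) = sqrt(b)*(-4 + b**2))
N(r) = -2 - 3*I + (165 + r)/(342 + r) (N(r) = -2 + (sqrt(-1)*(-4 + (-1)**2) + (r + 165)/(r + 342)) = -2 + (I*(-4 + 1) + (165 + r)/(342 + r)) = -2 + (I*(-3) + (165 + r)/(342 + r)) = -2 + (-3*I + (165 + r)/(342 + r)) = -2 - 3*I + (165 + r)/(342 + r))
N(-686) + 288952 = (-519 - 1*(-686) - 1026*I - 3*I*(-686))/(342 - 686) + 288952 = (-519 + 686 - 1026*I + 2058*I)/(-344) + 288952 = -(167 + 1032*I)/344 + 288952 = (-167/344 - 3*I) + 288952 = 99399321/344 - 3*I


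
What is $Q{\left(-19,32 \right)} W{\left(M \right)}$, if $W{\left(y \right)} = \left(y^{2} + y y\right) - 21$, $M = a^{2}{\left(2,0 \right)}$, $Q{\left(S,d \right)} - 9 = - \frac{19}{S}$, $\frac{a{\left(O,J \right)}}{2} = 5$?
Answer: $199790$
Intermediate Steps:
$a{\left(O,J \right)} = 10$ ($a{\left(O,J \right)} = 2 \cdot 5 = 10$)
$Q{\left(S,d \right)} = 9 - \frac{19}{S}$
$M = 100$ ($M = 10^{2} = 100$)
$W{\left(y \right)} = -21 + 2 y^{2}$ ($W{\left(y \right)} = \left(y^{2} + y^{2}\right) - 21 = 2 y^{2} - 21 = -21 + 2 y^{2}$)
$Q{\left(-19,32 \right)} W{\left(M \right)} = \left(9 - \frac{19}{-19}\right) \left(-21 + 2 \cdot 100^{2}\right) = \left(9 - -1\right) \left(-21 + 2 \cdot 10000\right) = \left(9 + 1\right) \left(-21 + 20000\right) = 10 \cdot 19979 = 199790$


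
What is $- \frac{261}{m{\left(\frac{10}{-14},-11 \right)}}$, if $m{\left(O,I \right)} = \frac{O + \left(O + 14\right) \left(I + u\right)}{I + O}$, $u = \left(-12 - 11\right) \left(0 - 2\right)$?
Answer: $\frac{10701}{1625} \approx 6.5852$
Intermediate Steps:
$u = 46$ ($u = \left(-23\right) \left(-2\right) = 46$)
$m{\left(O,I \right)} = \frac{O + \left(14 + O\right) \left(46 + I\right)}{I + O}$ ($m{\left(O,I \right)} = \frac{O + \left(O + 14\right) \left(I + 46\right)}{I + O} = \frac{O + \left(14 + O\right) \left(46 + I\right)}{I + O}$)
$- \frac{261}{m{\left(\frac{10}{-14},-11 \right)}} = - \frac{261}{\frac{1}{-11 + \frac{10}{-14}} \left(644 + 14 \left(-11\right) + 47 \frac{10}{-14} - 11 \frac{10}{-14}\right)} = - \frac{261}{\frac{1}{-11 + 10 \left(- \frac{1}{14}\right)} \left(644 - 154 + 47 \cdot 10 \left(- \frac{1}{14}\right) - 11 \cdot 10 \left(- \frac{1}{14}\right)\right)} = - \frac{261}{\frac{1}{-11 - \frac{5}{7}} \left(644 - 154 + 47 \left(- \frac{5}{7}\right) - - \frac{55}{7}\right)} = - \frac{261}{\frac{1}{- \frac{82}{7}} \left(644 - 154 - \frac{235}{7} + \frac{55}{7}\right)} = - \frac{261}{\left(- \frac{7}{82}\right) \frac{3250}{7}} = - \frac{261}{- \frac{1625}{41}} = \left(-261\right) \left(- \frac{41}{1625}\right) = \frac{10701}{1625}$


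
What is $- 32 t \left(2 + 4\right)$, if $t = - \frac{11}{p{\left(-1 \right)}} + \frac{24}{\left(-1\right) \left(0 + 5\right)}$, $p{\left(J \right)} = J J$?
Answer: $\frac{15168}{5} \approx 3033.6$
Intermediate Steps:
$p{\left(J \right)} = J^{2}$
$t = - \frac{79}{5}$ ($t = - \frac{11}{\left(-1\right)^{2}} + \frac{24}{\left(-1\right) \left(0 + 5\right)} = - \frac{11}{1} + \frac{24}{\left(-1\right) 5} = \left(-11\right) 1 + \frac{24}{-5} = -11 + 24 \left(- \frac{1}{5}\right) = -11 - \frac{24}{5} = - \frac{79}{5} \approx -15.8$)
$- 32 t \left(2 + 4\right) = \left(-32\right) \left(- \frac{79}{5}\right) \left(2 + 4\right) = \frac{2528}{5} \cdot 6 = \frac{15168}{5}$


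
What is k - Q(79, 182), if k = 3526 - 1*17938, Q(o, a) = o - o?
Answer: -14412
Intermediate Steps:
Q(o, a) = 0
k = -14412 (k = 3526 - 17938 = -14412)
k - Q(79, 182) = -14412 - 1*0 = -14412 + 0 = -14412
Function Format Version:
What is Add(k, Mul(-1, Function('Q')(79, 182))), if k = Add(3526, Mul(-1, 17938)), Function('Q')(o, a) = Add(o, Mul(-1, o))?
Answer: -14412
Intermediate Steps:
Function('Q')(o, a) = 0
k = -14412 (k = Add(3526, -17938) = -14412)
Add(k, Mul(-1, Function('Q')(79, 182))) = Add(-14412, Mul(-1, 0)) = Add(-14412, 0) = -14412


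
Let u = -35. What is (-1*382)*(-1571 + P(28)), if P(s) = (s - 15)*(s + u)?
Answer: 634884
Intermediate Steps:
P(s) = (-35 + s)*(-15 + s) (P(s) = (s - 15)*(s - 35) = (-15 + s)*(-35 + s) = (-35 + s)*(-15 + s))
(-1*382)*(-1571 + P(28)) = (-1*382)*(-1571 + (525 + 28² - 50*28)) = -382*(-1571 + (525 + 784 - 1400)) = -382*(-1571 - 91) = -382*(-1662) = 634884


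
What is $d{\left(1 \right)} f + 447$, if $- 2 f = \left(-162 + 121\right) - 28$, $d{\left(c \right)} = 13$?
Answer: $\frac{1791}{2} \approx 895.5$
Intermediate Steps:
$f = \frac{69}{2}$ ($f = - \frac{\left(-162 + 121\right) - 28}{2} = - \frac{-41 - 28}{2} = \left(- \frac{1}{2}\right) \left(-69\right) = \frac{69}{2} \approx 34.5$)
$d{\left(1 \right)} f + 447 = 13 \cdot \frac{69}{2} + 447 = \frac{897}{2} + 447 = \frac{1791}{2}$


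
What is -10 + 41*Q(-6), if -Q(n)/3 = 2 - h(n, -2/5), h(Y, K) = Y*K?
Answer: 196/5 ≈ 39.200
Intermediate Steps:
h(Y, K) = K*Y
Q(n) = -6 - 6*n/5 (Q(n) = -3*(2 - (-2/5)*n) = -3*(2 - (-2*⅕)*n) = -3*(2 - (-2)*n/5) = -3*(2 + 2*n/5) = -6 - 6*n/5)
-10 + 41*Q(-6) = -10 + 41*(-6 - 6/5*(-6)) = -10 + 41*(-6 + 36/5) = -10 + 41*(6/5) = -10 + 246/5 = 196/5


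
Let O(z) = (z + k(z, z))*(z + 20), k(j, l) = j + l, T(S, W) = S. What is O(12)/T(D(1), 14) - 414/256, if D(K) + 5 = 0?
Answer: -148491/640 ≈ -232.02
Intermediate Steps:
D(K) = -5 (D(K) = -5 + 0 = -5)
O(z) = 3*z*(20 + z) (O(z) = (z + (z + z))*(z + 20) = (z + 2*z)*(20 + z) = (3*z)*(20 + z) = 3*z*(20 + z))
O(12)/T(D(1), 14) - 414/256 = (3*12*(20 + 12))/(-5) - 414/256 = (3*12*32)*(-1/5) - 414*1/256 = 1152*(-1/5) - 207/128 = -1152/5 - 207/128 = -148491/640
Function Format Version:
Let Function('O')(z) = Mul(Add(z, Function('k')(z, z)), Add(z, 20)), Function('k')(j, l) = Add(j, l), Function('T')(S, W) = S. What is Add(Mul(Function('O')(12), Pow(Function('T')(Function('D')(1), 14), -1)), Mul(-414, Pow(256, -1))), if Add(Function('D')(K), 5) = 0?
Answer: Rational(-148491, 640) ≈ -232.02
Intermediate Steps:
Function('D')(K) = -5 (Function('D')(K) = Add(-5, 0) = -5)
Function('O')(z) = Mul(3, z, Add(20, z)) (Function('O')(z) = Mul(Add(z, Add(z, z)), Add(z, 20)) = Mul(Add(z, Mul(2, z)), Add(20, z)) = Mul(Mul(3, z), Add(20, z)) = Mul(3, z, Add(20, z)))
Add(Mul(Function('O')(12), Pow(Function('T')(Function('D')(1), 14), -1)), Mul(-414, Pow(256, -1))) = Add(Mul(Mul(3, 12, Add(20, 12)), Pow(-5, -1)), Mul(-414, Pow(256, -1))) = Add(Mul(Mul(3, 12, 32), Rational(-1, 5)), Mul(-414, Rational(1, 256))) = Add(Mul(1152, Rational(-1, 5)), Rational(-207, 128)) = Add(Rational(-1152, 5), Rational(-207, 128)) = Rational(-148491, 640)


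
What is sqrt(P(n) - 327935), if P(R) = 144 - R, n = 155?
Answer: I*sqrt(327946) ≈ 572.67*I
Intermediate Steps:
sqrt(P(n) - 327935) = sqrt((144 - 1*155) - 327935) = sqrt((144 - 155) - 327935) = sqrt(-11 - 327935) = sqrt(-327946) = I*sqrt(327946)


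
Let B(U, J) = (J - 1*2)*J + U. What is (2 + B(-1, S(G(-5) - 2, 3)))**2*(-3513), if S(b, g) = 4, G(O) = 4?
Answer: -284553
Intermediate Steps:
B(U, J) = U + J*(-2 + J) (B(U, J) = (J - 2)*J + U = (-2 + J)*J + U = J*(-2 + J) + U = U + J*(-2 + J))
(2 + B(-1, S(G(-5) - 2, 3)))**2*(-3513) = (2 + (-1 + 4**2 - 2*4))**2*(-3513) = (2 + (-1 + 16 - 8))**2*(-3513) = (2 + 7)**2*(-3513) = 9**2*(-3513) = 81*(-3513) = -284553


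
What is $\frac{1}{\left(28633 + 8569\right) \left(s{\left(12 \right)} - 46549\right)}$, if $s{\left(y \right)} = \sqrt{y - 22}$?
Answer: $- \frac{46549}{80609643708022} - \frac{i \sqrt{10}}{80609643708022} \approx -5.7746 \cdot 10^{-10} - 3.923 \cdot 10^{-14} i$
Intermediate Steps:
$s{\left(y \right)} = \sqrt{-22 + y}$
$\frac{1}{\left(28633 + 8569\right) \left(s{\left(12 \right)} - 46549\right)} = \frac{1}{\left(28633 + 8569\right) \left(\sqrt{-22 + 12} - 46549\right)} = \frac{1}{37202 \left(\sqrt{-10} - 46549\right)} = \frac{1}{37202 \left(i \sqrt{10} - 46549\right)} = \frac{1}{37202 \left(-46549 + i \sqrt{10}\right)} = \frac{1}{-1731715898 + 37202 i \sqrt{10}}$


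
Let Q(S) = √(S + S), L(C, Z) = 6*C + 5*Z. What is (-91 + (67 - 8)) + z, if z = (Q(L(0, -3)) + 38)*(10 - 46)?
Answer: -1400 - 36*I*√30 ≈ -1400.0 - 197.18*I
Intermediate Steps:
L(C, Z) = 5*Z + 6*C
Q(S) = √2*√S (Q(S) = √(2*S) = √2*√S)
z = -1368 - 36*I*√30 (z = (√2*√(5*(-3) + 6*0) + 38)*(10 - 46) = (√2*√(-15 + 0) + 38)*(-36) = (√2*√(-15) + 38)*(-36) = (√2*(I*√15) + 38)*(-36) = (I*√30 + 38)*(-36) = (38 + I*√30)*(-36) = -1368 - 36*I*√30 ≈ -1368.0 - 197.18*I)
(-91 + (67 - 8)) + z = (-91 + (67 - 8)) + (-1368 - 36*I*√30) = (-91 + 59) + (-1368 - 36*I*√30) = -32 + (-1368 - 36*I*√30) = -1400 - 36*I*√30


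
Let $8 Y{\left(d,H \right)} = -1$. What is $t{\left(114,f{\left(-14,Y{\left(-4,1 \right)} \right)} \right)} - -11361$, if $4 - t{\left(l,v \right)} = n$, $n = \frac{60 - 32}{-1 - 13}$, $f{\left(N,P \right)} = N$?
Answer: $11367$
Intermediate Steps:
$Y{\left(d,H \right)} = - \frac{1}{8}$ ($Y{\left(d,H \right)} = \frac{1}{8} \left(-1\right) = - \frac{1}{8}$)
$n = -2$ ($n = \frac{28}{-14} = 28 \left(- \frac{1}{14}\right) = -2$)
$t{\left(l,v \right)} = 6$ ($t{\left(l,v \right)} = 4 - -2 = 4 + 2 = 6$)
$t{\left(114,f{\left(-14,Y{\left(-4,1 \right)} \right)} \right)} - -11361 = 6 - -11361 = 6 + 11361 = 11367$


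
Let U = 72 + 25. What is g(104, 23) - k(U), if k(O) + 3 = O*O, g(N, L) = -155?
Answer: -9561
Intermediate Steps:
U = 97
k(O) = -3 + O² (k(O) = -3 + O*O = -3 + O²)
g(104, 23) - k(U) = -155 - (-3 + 97²) = -155 - (-3 + 9409) = -155 - 1*9406 = -155 - 9406 = -9561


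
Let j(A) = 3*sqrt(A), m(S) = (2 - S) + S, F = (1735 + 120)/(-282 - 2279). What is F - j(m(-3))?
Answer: -1855/2561 - 3*sqrt(2) ≈ -4.9670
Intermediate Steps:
F = -1855/2561 (F = 1855/(-2561) = 1855*(-1/2561) = -1855/2561 ≈ -0.72433)
m(S) = 2
F - j(m(-3)) = -1855/2561 - 3*sqrt(2)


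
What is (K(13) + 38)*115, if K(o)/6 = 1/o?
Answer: 57500/13 ≈ 4423.1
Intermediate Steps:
K(o) = 6/o (K(o) = 6*(1/o) = 6/o)
(K(13) + 38)*115 = (6/13 + 38)*115 = (500/13)*115 = 57500/13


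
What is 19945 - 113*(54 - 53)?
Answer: 19832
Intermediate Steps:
19945 - 113*(54 - 53) = 19945 - 113 = 19832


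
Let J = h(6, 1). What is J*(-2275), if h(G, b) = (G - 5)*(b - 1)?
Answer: 0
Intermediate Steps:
h(G, b) = (-1 + b)*(-5 + G) (h(G, b) = (-5 + G)*(-1 + b) = (-1 + b)*(-5 + G))
J = 0 (J = 5 - 1*6 - 5*1 + 6*1 = 5 - 6 - 5 + 6 = 0)
J*(-2275) = 0*(-2275) = 0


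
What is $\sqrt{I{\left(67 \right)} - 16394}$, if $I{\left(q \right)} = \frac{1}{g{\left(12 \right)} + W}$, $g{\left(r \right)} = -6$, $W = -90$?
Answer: $\frac{5 i \sqrt{377718}}{24} \approx 128.04 i$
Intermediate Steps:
$I{\left(q \right)} = - \frac{1}{96}$ ($I{\left(q \right)} = \frac{1}{-6 - 90} = \frac{1}{-96} = - \frac{1}{96}$)
$\sqrt{I{\left(67 \right)} - 16394} = \sqrt{- \frac{1}{96} - 16394} = \sqrt{- \frac{1573825}{96}} = \frac{5 i \sqrt{377718}}{24}$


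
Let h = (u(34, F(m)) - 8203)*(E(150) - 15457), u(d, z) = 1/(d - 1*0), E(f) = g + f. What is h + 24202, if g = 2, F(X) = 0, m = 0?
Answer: 4269402673/34 ≈ 1.2557e+8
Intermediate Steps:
E(f) = 2 + f
u(d, z) = 1/d (u(d, z) = 1/(d + 0) = 1/d)
h = 4268579805/34 (h = (1/34 - 8203)*((2 + 150) - 15457) = (1/34 - 8203)*(152 - 15457) = -278901/34*(-15305) = 4268579805/34 ≈ 1.2555e+8)
h + 24202 = 4268579805/34 + 24202 = 4269402673/34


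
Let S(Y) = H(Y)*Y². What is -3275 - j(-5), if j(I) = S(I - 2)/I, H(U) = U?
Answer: -16718/5 ≈ -3343.6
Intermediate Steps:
S(Y) = Y³ (S(Y) = Y*Y² = Y³)
j(I) = (-2 + I)³/I (j(I) = (I - 2)³/I = (-2 + I)³/I)
-3275 - j(-5) = -3275 - (-2 - 5)³/(-5) = -3275 - (-1)*(-7)³/5 = -3275 - (-1)*(-343)/5 = -3275 - 1*343/5 = -3275 - 343/5 = -16718/5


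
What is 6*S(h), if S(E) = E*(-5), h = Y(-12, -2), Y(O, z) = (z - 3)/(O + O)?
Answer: -25/4 ≈ -6.2500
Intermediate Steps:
Y(O, z) = (-3 + z)/(2*O) (Y(O, z) = (-3 + z)/((2*O)) = (-3 + z)*(1/(2*O)) = (-3 + z)/(2*O))
h = 5/24 (h = (½)*(-3 - 2)/(-12) = (½)*(-1/12)*(-5) = 5/24 ≈ 0.20833)
S(E) = -5*E
6*S(h) = 6*(-5*5/24) = 6*(-25/24) = -25/4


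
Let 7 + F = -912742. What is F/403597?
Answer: -912749/403597 ≈ -2.2615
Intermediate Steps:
F = -912749 (F = -7 - 912742 = -912749)
F/403597 = -912749/403597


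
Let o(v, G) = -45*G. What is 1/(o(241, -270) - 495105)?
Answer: -1/482955 ≈ -2.0706e-6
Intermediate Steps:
1/(o(241, -270) - 495105) = 1/(-45*(-270) - 495105) = 1/(12150 - 495105) = 1/(-482955) = -1/482955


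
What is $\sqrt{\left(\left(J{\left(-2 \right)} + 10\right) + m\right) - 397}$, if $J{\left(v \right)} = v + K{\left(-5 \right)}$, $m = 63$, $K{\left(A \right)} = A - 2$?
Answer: $3 i \sqrt{37} \approx 18.248 i$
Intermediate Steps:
$K{\left(A \right)} = -2 + A$
$J{\left(v \right)} = -7 + v$ ($J{\left(v \right)} = v - 7 = -7 + v$)
$\sqrt{\left(\left(J{\left(-2 \right)} + 10\right) + m\right) - 397} = \sqrt{\left(\left(\left(-7 - 2\right) + 10\right) + 63\right) - 397} = \sqrt{\left(\left(-9 + 10\right) + 63\right) - 397} = \sqrt{\left(1 + 63\right) - 397} = \sqrt{64 - 397} = \sqrt{-333} = 3 i \sqrt{37}$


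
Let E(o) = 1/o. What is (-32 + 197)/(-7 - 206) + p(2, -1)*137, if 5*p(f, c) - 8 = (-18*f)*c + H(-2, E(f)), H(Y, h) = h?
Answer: 865153/710 ≈ 1218.5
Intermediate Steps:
E(o) = 1/o
p(f, c) = 8/5 + 1/(5*f) - 18*c*f/5 (p(f, c) = 8/5 + ((-18*f)*c + 1/f)/5 = 8/5 + (-18*c*f + 1/f)/5 = 8/5 + (1/f - 18*c*f)/5 = 8/5 + (1/(5*f) - 18*c*f/5) = 8/5 + 1/(5*f) - 18*c*f/5)
(-32 + 197)/(-7 - 206) + p(2, -1)*137 = (-32 + 197)/(-7 - 206) + ((⅕)*(1 + 2*2*(4 - 9*(-1)*2))/2)*137 = 165/(-213) + ((⅕)*(½)*(1 + 2*2*(4 + 18)))*137 = 165*(-1/213) + ((⅕)*(½)*(1 + 2*2*22))*137 = -55/71 + ((⅕)*(½)*(1 + 88))*137 = -55/71 + ((⅕)*(½)*89)*137 = -55/71 + (89/10)*137 = -55/71 + 12193/10 = 865153/710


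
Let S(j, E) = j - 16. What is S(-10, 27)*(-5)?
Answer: 130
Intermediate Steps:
S(j, E) = -16 + j
S(-10, 27)*(-5) = (-16 - 10)*(-5) = -26*(-5) = 130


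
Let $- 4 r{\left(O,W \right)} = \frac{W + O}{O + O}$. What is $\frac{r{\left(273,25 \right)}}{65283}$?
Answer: $- \frac{149}{71289036} \approx -2.0901 \cdot 10^{-6}$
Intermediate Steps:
$r{\left(O,W \right)} = - \frac{O + W}{8 O}$ ($r{\left(O,W \right)} = - \frac{\left(W + O\right) \frac{1}{O + O}}{4} = - \frac{\left(O + W\right) \frac{1}{2 O}}{4} = - \frac{\frac{1}{2} \frac{1}{O} \left(O + W\right)}{4} = - \frac{O + W}{8 O}$)
$\frac{r{\left(273,25 \right)}}{65283} = \frac{\frac{1}{8} \cdot \frac{1}{273} \left(\left(-1\right) 273 - 25\right)}{65283} = \frac{1}{8} \cdot \frac{1}{273} \left(-273 - 25\right) \frac{1}{65283} = \frac{1}{8} \cdot \frac{1}{273} \left(-298\right) \frac{1}{65283} = \left(- \frac{149}{1092}\right) \frac{1}{65283} = - \frac{149}{71289036}$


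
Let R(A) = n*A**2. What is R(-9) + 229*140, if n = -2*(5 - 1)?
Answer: 31412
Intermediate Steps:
n = -8 (n = -2*4 = -8)
R(A) = -8*A**2
R(-9) + 229*140 = -8*(-9)**2 + 229*140 = -8*81 + 32060 = -648 + 32060 = 31412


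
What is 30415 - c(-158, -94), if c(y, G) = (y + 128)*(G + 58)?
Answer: 29335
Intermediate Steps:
c(y, G) = (58 + G)*(128 + y) (c(y, G) = (128 + y)*(58 + G) = (58 + G)*(128 + y))
30415 - c(-158, -94) = 30415 - (7424 + 58*(-158) + 128*(-94) - 94*(-158)) = 30415 - (7424 - 9164 - 12032 + 14852) = 30415 - 1*1080 = 30415 - 1080 = 29335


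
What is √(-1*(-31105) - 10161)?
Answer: 4*√1309 ≈ 144.72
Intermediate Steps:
√(-1*(-31105) - 10161) = √(31105 - 10161) = √20944 = 4*√1309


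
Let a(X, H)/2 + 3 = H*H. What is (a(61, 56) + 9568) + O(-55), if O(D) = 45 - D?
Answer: 15934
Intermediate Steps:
a(X, H) = -6 + 2*H**2 (a(X, H) = -6 + 2*(H*H) = -6 + 2*H**2)
(a(61, 56) + 9568) + O(-55) = ((-6 + 2*56**2) + 9568) + (45 - 1*(-55)) = ((-6 + 2*3136) + 9568) + (45 + 55) = ((-6 + 6272) + 9568) + 100 = (6266 + 9568) + 100 = 15834 + 100 = 15934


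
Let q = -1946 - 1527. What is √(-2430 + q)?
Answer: I*√5903 ≈ 76.831*I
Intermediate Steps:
q = -3473
√(-2430 + q) = √(-2430 - 3473) = √(-5903) = I*√5903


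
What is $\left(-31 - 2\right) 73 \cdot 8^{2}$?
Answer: $-154176$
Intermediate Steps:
$\left(-31 - 2\right) 73 \cdot 8^{2} = \left(-33\right) 73 \cdot 64 = \left(-2409\right) 64 = -154176$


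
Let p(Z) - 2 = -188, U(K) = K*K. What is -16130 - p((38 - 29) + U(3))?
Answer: -15944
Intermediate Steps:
U(K) = K**2
p(Z) = -186 (p(Z) = 2 - 188 = -186)
-16130 - p((38 - 29) + U(3)) = -16130 - 1*(-186) = -16130 + 186 = -15944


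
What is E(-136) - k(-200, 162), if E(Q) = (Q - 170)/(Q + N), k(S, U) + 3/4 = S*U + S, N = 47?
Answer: 11607091/356 ≈ 32604.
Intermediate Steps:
k(S, U) = -¾ + S + S*U (k(S, U) = -¾ + (S*U + S) = -¾ + (S + S*U) = -¾ + S + S*U)
E(Q) = (-170 + Q)/(47 + Q) (E(Q) = (Q - 170)/(Q + 47) = (-170 + Q)/(47 + Q))
E(-136) - k(-200, 162) = (-170 - 136)/(47 - 136) - (-¾ - 200 - 200*162) = -306/(-89) - (-¾ - 200 - 32400) = -1/89*(-306) - 1*(-130403/4) = 306/89 + 130403/4 = 11607091/356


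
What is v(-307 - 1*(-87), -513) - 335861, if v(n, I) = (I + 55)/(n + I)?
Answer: -246185655/733 ≈ -3.3586e+5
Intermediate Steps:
v(n, I) = (55 + I)/(I + n)
v(-307 - 1*(-87), -513) - 335861 = (55 - 513)/(-513 + (-307 - 1*(-87))) - 335861 = -458/(-513 + (-307 + 87)) - 335861 = -458/(-513 - 220) - 335861 = -458/(-733) - 335861 = -1/733*(-458) - 335861 = 458/733 - 335861 = -246185655/733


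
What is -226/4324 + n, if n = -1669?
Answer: -3608491/2162 ≈ -1669.1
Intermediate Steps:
-226/4324 + n = -226/4324 - 1669 = -226*1/4324 - 1669 = -113/2162 - 1669 = -3608491/2162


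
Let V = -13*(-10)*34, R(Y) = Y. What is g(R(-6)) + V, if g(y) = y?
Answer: 4414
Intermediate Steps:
V = 4420 (V = 130*34 = 4420)
g(R(-6)) + V = -6 + 4420 = 4414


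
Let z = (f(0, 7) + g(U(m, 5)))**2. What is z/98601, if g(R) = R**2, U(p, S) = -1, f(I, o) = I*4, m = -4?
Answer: 1/98601 ≈ 1.0142e-5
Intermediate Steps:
f(I, o) = 4*I
z = 1 (z = (4*0 + (-1)**2)**2 = (0 + 1)**2 = 1**2 = 1)
z/98601 = 1/98601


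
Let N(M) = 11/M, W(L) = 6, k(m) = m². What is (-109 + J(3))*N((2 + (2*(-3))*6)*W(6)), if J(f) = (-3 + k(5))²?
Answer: -1375/68 ≈ -20.221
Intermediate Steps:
J(f) = 484 (J(f) = (-3 + 5²)² = (-3 + 25)² = 22² = 484)
(-109 + J(3))*N((2 + (2*(-3))*6)*W(6)) = (-109 + 484)*(11/(((2 + (2*(-3))*6)*6))) = 375*(11/(((2 - 6*6)*6))) = 375*(11/(((2 - 36)*6))) = 375*(11/((-34*6))) = 375*(11/(-204)) = 375*(11*(-1/204)) = 375*(-11/204) = -1375/68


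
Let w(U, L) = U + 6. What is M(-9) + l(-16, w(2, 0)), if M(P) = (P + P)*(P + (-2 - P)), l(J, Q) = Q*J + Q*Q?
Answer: -28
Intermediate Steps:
w(U, L) = 6 + U
l(J, Q) = Q**2 + J*Q (l(J, Q) = J*Q + Q**2 = Q**2 + J*Q)
M(P) = -4*P (M(P) = (2*P)*(-2) = -4*P)
M(-9) + l(-16, w(2, 0)) = -4*(-9) + (6 + 2)*(-16 + (6 + 2)) = 36 + 8*(-16 + 8) = 36 + 8*(-8) = 36 - 64 = -28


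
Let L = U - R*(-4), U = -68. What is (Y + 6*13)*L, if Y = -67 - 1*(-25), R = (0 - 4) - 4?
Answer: -3600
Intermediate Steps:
R = -8 (R = -4 - 4 = -8)
Y = -42 (Y = -67 + 25 = -42)
L = -100 (L = -68 - 1*(-8)*(-4) = -68 + 8*(-4) = -68 - 32 = -100)
(Y + 6*13)*L = (-42 + 6*13)*(-100) = (-42 + 78)*(-100) = 36*(-100) = -3600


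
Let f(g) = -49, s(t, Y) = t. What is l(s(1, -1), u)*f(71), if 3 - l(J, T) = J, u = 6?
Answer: -98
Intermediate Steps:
l(J, T) = 3 - J
l(s(1, -1), u)*f(71) = (3 - 1*1)*(-49) = (3 - 1)*(-49) = 2*(-49) = -98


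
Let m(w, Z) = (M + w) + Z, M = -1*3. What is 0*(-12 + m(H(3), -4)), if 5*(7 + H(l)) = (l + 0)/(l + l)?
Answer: 0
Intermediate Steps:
M = -3
H(l) = -69/10 (H(l) = -7 + ((l + 0)/(l + l))/5 = -7 + (l/((2*l)))/5 = -7 + (l*(1/(2*l)))/5 = -7 + (⅕)*(½) = -7 + ⅒ = -69/10)
m(w, Z) = -3 + Z + w (m(w, Z) = (-3 + w) + Z = -3 + Z + w)
0*(-12 + m(H(3), -4)) = 0*(-12 + (-3 - 4 - 69/10)) = 0*(-12 - 139/10) = 0*(-259/10) = 0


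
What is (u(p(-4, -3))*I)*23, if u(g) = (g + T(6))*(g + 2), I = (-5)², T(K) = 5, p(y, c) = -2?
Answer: 0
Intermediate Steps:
I = 25
u(g) = (2 + g)*(5 + g) (u(g) = (g + 5)*(g + 2) = (5 + g)*(2 + g) = (2 + g)*(5 + g))
(u(p(-4, -3))*I)*23 = ((10 + (-2)² + 7*(-2))*25)*23 = ((10 + 4 - 14)*25)*23 = (0*25)*23 = 0*23 = 0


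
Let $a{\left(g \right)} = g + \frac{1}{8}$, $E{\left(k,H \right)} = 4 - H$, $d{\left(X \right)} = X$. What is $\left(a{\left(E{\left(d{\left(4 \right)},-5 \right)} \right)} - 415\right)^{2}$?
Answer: $\frac{10543009}{64} \approx 1.6473 \cdot 10^{5}$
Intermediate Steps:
$a{\left(g \right)} = \frac{1}{8} + g$ ($a{\left(g \right)} = g + \frac{1}{8} = \frac{1}{8} + g$)
$\left(a{\left(E{\left(d{\left(4 \right)},-5 \right)} \right)} - 415\right)^{2} = \left(\left(\frac{1}{8} + \left(4 - -5\right)\right) - 415\right)^{2} = \left(\left(\frac{1}{8} + \left(4 + 5\right)\right) - 415\right)^{2} = \left(\left(\frac{1}{8} + 9\right) - 415\right)^{2} = \left(\frac{73}{8} - 415\right)^{2} = \left(- \frac{3247}{8}\right)^{2} = \frac{10543009}{64}$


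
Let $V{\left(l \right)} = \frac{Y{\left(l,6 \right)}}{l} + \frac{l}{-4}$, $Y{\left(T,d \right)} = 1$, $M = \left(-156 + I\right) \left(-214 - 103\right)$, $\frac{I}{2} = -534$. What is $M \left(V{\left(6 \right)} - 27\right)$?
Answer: $-10993560$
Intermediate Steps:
$I = -1068$ ($I = 2 \left(-534\right) = -1068$)
$M = 388008$ ($M = \left(-156 - 1068\right) \left(-214 - 103\right) = \left(-1224\right) \left(-317\right) = 388008$)
$V{\left(l \right)} = \frac{1}{l} - \frac{l}{4}$ ($V{\left(l \right)} = 1 \frac{1}{l} + \frac{l}{-4} = \frac{1}{l} + l \left(- \frac{1}{4}\right) = \frac{1}{l} - \frac{l}{4}$)
$M \left(V{\left(6 \right)} - 27\right) = 388008 \left(\left(\frac{1}{6} - \frac{3}{2}\right) - 27\right) = 388008 \left(- \frac{4}{3} - 27\right) = 388008 \left(- \frac{85}{3}\right) = -10993560$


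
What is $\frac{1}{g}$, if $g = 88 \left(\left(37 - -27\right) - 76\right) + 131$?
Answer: $- \frac{1}{925} \approx -0.0010811$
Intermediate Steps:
$g = -925$ ($g = 88 \left(\left(37 + 27\right) - 76\right) + 131 = 88 \left(64 - 76\right) + 131 = 88 \left(-12\right) + 131 = -1056 + 131 = -925$)
$\frac{1}{g} = \frac{1}{-925} = - \frac{1}{925}$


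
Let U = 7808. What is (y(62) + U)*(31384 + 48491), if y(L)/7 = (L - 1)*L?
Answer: 2738274750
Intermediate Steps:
y(L) = 7*L*(-1 + L) (y(L) = 7*((L - 1)*L) = 7*((-1 + L)*L) = 7*(L*(-1 + L)) = 7*L*(-1 + L))
(y(62) + U)*(31384 + 48491) = (7*62*(-1 + 62) + 7808)*(31384 + 48491) = (7*62*61 + 7808)*79875 = (26474 + 7808)*79875 = 34282*79875 = 2738274750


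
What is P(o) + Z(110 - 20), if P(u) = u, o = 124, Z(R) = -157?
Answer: -33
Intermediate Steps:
P(o) + Z(110 - 20) = 124 - 157 = -33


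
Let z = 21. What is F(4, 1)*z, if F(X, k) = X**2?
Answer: 336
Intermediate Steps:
F(4, 1)*z = 4**2*21 = 16*21 = 336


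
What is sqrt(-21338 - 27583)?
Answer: I*sqrt(48921) ≈ 221.18*I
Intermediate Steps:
sqrt(-21338 - 27583) = sqrt(-48921) = I*sqrt(48921)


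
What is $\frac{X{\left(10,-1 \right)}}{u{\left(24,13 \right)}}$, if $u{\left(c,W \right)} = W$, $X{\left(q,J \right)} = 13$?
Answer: $1$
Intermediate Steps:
$\frac{X{\left(10,-1 \right)}}{u{\left(24,13 \right)}} = \frac{13}{13} = 13 \cdot \frac{1}{13} = 1$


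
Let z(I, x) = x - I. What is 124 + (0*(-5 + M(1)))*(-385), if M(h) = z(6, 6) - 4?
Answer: 124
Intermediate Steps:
M(h) = -4 (M(h) = (6 - 1*6) - 4 = (6 - 6) - 4 = 0 - 4 = -4)
124 + (0*(-5 + M(1)))*(-385) = 124 + (0*(-5 - 4))*(-385) = 124 + (0*(-9))*(-385) = 124 + 0*(-385) = 124 + 0 = 124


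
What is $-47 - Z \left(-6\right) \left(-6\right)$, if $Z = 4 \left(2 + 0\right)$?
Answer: $-335$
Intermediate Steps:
$Z = 8$ ($Z = 4 \cdot 2 = 8$)
$-47 - Z \left(-6\right) \left(-6\right) = -47 - 8 \left(-6\right) \left(-6\right) = -47 - \left(-48\right) \left(-6\right) = -47 - 288 = -335$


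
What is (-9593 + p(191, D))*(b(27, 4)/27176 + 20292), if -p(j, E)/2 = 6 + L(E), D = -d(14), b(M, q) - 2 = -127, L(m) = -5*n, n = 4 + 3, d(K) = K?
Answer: -5258125970845/27176 ≈ -1.9348e+8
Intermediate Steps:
n = 7
L(m) = -35 (L(m) = -5*7 = -35)
b(M, q) = -125 (b(M, q) = 2 - 127 = -125)
D = -14 (D = -1*14 = -14)
p(j, E) = 58 (p(j, E) = -2*(6 - 35) = -2*(-29) = 58)
(-9593 + p(191, D))*(b(27, 4)/27176 + 20292) = (-9593 + 58)*(-125/27176 + 20292) = -9535*(-125*1/27176 + 20292) = -9535*(-125/27176 + 20292) = -9535*551455267/27176 = -5258125970845/27176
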